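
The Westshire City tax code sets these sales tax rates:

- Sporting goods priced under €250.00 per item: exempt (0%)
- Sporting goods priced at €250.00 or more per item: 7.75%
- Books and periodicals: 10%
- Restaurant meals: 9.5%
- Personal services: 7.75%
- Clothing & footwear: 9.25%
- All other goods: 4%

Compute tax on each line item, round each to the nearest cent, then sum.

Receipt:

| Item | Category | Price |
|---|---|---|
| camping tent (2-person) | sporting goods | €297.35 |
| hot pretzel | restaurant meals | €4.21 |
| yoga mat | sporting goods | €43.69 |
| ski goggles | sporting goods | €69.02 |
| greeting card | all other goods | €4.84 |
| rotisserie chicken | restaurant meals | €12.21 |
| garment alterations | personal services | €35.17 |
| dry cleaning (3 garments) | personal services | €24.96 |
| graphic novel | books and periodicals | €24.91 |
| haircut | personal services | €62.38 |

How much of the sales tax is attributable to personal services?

Garment alterations €35.17: personal services → 7.75% → €2.73
Dry cleaning (3 garments) €24.96: personal services → 7.75% → €1.93
Haircut €62.38: personal services → 7.75% → €4.83
Tax on personal services = €2.73 + €1.93 + €4.83 = €9.49

€9.49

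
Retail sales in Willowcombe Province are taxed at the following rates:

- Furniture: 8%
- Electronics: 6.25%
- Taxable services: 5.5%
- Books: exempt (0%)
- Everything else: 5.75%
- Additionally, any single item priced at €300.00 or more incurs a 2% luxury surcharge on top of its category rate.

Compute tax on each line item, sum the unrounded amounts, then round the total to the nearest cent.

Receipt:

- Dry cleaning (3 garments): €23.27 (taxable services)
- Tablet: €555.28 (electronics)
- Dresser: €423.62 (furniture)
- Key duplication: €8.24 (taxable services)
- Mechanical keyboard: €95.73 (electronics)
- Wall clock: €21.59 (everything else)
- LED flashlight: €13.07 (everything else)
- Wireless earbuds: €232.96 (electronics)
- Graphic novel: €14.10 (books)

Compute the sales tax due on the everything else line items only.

Wall clock €21.59: everything else → 5.75% → €1.241425
LED flashlight €13.07: everything else → 5.75% → €0.751525
Tax on everything else: unrounded sum = €1.99295 → €1.99

€1.99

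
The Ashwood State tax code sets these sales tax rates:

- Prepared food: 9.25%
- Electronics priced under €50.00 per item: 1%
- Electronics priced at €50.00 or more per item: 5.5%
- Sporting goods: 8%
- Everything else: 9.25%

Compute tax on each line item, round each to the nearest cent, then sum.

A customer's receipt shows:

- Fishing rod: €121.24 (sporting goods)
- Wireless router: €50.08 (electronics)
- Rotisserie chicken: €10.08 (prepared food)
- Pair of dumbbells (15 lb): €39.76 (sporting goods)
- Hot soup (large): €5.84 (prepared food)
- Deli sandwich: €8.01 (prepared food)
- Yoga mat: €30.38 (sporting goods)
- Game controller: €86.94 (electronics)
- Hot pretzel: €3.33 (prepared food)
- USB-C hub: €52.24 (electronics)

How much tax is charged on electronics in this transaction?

€10.40

Wireless router €50.08: electronics, €50.00 or more → 5.5% → €2.75
Game controller €86.94: electronics, €50.00 or more → 5.5% → €4.78
USB-C hub €52.24: electronics, €50.00 or more → 5.5% → €2.87
Tax on electronics = €2.75 + €4.78 + €2.87 = €10.40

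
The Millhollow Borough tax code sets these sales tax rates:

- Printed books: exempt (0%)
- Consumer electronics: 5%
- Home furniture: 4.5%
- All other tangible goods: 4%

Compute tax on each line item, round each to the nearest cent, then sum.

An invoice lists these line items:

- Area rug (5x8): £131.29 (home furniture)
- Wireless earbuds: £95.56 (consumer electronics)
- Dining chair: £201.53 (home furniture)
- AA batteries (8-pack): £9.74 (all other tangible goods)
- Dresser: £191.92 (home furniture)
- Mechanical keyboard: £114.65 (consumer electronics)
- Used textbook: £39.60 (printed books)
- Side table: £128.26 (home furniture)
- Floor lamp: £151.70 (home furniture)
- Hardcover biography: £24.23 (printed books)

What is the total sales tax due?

£47.12

Area rug (5x8) £131.29: home furniture → 4.5% → £5.91
Wireless earbuds £95.56: consumer electronics → 5% → £4.78
Dining chair £201.53: home furniture → 4.5% → £9.07
AA batteries (8-pack) £9.74: all other tangible goods → 4% → £0.39
Dresser £191.92: home furniture → 4.5% → £8.64
Mechanical keyboard £114.65: consumer electronics → 5% → £5.73
Used textbook £39.60: printed books → 0% → £0.00
Side table £128.26: home furniture → 4.5% → £5.77
Floor lamp £151.70: home furniture → 4.5% → £6.83
Hardcover biography £24.23: printed books → 0% → £0.00
Total tax = £5.91 + £4.78 + £9.07 + £0.39 + £8.64 + £5.73 + £5.77 + £6.83 = £47.12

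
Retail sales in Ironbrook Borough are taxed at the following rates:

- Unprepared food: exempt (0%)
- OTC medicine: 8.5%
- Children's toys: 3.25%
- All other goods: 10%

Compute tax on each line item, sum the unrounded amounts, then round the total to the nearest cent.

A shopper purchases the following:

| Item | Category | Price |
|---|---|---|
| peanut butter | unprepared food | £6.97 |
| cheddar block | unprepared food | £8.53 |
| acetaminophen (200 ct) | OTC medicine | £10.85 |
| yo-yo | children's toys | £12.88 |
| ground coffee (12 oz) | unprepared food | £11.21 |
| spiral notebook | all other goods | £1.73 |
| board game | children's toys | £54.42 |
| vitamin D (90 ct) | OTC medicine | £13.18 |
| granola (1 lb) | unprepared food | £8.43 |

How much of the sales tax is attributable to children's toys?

Yo-yo £12.88: children's toys → 3.25% → £0.4186
Board game £54.42: children's toys → 3.25% → £1.76865
Tax on children's toys: unrounded sum = £2.18725 → £2.19

£2.19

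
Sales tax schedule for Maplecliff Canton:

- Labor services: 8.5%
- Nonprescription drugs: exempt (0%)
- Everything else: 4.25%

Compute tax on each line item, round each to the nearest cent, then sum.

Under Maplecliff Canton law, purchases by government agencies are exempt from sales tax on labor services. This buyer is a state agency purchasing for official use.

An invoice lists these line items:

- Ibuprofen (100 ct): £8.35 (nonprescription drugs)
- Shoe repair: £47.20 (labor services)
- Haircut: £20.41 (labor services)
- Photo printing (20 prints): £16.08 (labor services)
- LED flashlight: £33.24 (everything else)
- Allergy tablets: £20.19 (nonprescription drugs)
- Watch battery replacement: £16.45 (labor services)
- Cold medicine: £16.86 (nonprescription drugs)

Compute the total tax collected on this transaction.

£1.41

Ibuprofen (100 ct) £8.35: nonprescription drugs → 0% → £0.00
Shoe repair £47.20: labor services, buyer-exempt → 0% → £0.00
Haircut £20.41: labor services, buyer-exempt → 0% → £0.00
Photo printing (20 prints) £16.08: labor services, buyer-exempt → 0% → £0.00
LED flashlight £33.24: everything else → 4.25% → £1.41
Allergy tablets £20.19: nonprescription drugs → 0% → £0.00
Watch battery replacement £16.45: labor services, buyer-exempt → 0% → £0.00
Cold medicine £16.86: nonprescription drugs → 0% → £0.00
Total tax = £1.41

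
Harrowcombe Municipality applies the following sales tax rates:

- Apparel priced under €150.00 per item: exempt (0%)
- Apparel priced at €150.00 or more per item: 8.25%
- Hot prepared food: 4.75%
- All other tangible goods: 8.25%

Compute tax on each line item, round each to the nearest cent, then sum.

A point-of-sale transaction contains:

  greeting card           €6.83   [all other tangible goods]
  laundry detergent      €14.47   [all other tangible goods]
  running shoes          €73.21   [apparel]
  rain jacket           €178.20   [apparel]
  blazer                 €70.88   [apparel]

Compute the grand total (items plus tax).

Greeting card €6.83: all other tangible goods → 8.25% → €0.56
Laundry detergent €14.47: all other tangible goods → 8.25% → €1.19
Running shoes €73.21: apparel, under €150.00 → 0% → €0.00
Rain jacket €178.20: apparel, €150.00 or more → 8.25% → €14.70
Blazer €70.88: apparel, under €150.00 → 0% → €0.00
Subtotal = €343.59; tax = €16.45; total due = €360.04

€360.04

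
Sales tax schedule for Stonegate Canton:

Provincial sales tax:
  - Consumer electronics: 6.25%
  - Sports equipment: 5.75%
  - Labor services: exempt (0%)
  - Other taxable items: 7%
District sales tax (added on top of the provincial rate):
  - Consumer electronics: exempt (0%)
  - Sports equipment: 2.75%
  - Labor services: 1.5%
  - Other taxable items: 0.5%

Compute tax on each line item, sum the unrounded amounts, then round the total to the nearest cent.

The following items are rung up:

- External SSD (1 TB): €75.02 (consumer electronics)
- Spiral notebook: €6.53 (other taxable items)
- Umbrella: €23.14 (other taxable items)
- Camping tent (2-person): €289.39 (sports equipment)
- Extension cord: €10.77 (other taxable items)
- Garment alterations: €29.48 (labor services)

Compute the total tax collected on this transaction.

External SSD (1 TB) €75.02: consumer electronics → 6.25% + 0% district = 6.25% → €4.68875
Spiral notebook €6.53: other taxable items → 7% + 0.5% district = 7.5% → €0.48975
Umbrella €23.14: other taxable items → 7% + 0.5% district = 7.5% → €1.7355
Camping tent (2-person) €289.39: sports equipment → 5.75% + 2.75% district = 8.5% → €24.59815
Extension cord €10.77: other taxable items → 7% + 0.5% district = 7.5% → €0.80775
Garment alterations €29.48: labor services → 0% + 1.5% district = 1.5% → €0.4422
Unrounded tax sum = €32.7621 → €32.76

€32.76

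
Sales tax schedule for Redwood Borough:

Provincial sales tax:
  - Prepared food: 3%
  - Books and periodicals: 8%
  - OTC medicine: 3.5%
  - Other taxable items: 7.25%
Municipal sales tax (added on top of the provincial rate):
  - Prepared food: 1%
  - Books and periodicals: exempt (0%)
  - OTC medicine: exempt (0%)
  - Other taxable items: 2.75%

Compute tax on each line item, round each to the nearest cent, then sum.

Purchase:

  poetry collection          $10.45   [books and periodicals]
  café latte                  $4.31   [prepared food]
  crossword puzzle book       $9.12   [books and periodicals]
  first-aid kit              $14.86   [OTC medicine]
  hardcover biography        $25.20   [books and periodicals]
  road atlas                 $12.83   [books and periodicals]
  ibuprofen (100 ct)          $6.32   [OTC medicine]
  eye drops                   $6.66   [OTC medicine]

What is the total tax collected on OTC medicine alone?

$0.97

First-aid kit $14.86: OTC medicine → 3.5% + 0% municipal = 3.5% → $0.52
Ibuprofen (100 ct) $6.32: OTC medicine → 3.5% + 0% municipal = 3.5% → $0.22
Eye drops $6.66: OTC medicine → 3.5% + 0% municipal = 3.5% → $0.23
Tax on OTC medicine = $0.52 + $0.22 + $0.23 = $0.97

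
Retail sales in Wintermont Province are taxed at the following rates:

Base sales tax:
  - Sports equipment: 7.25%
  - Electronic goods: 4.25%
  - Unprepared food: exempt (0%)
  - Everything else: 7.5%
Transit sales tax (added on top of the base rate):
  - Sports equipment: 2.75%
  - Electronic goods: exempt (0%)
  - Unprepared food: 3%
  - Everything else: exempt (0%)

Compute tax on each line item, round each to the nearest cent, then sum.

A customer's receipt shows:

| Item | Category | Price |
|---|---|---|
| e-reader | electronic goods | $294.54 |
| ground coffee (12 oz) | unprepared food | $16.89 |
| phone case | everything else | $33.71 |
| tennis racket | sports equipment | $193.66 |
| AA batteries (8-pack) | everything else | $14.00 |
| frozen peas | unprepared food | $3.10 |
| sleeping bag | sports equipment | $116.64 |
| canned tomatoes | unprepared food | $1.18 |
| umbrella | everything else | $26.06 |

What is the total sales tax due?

E-reader $294.54: electronic goods → 4.25% + 0% transit = 4.25% → $12.52
Ground coffee (12 oz) $16.89: unprepared food → 0% + 3% transit = 3% → $0.51
Phone case $33.71: everything else → 7.5% + 0% transit = 7.5% → $2.53
Tennis racket $193.66: sports equipment → 7.25% + 2.75% transit = 10% → $19.37
AA batteries (8-pack) $14.00: everything else → 7.5% + 0% transit = 7.5% → $1.05
Frozen peas $3.10: unprepared food → 0% + 3% transit = 3% → $0.09
Sleeping bag $116.64: sports equipment → 7.25% + 2.75% transit = 10% → $11.66
Canned tomatoes $1.18: unprepared food → 0% + 3% transit = 3% → $0.04
Umbrella $26.06: everything else → 7.5% + 0% transit = 7.5% → $1.95
Total tax = $12.52 + $0.51 + $2.53 + $19.37 + $1.05 + $0.09 + $11.66 + $0.04 + $1.95 = $49.72

$49.72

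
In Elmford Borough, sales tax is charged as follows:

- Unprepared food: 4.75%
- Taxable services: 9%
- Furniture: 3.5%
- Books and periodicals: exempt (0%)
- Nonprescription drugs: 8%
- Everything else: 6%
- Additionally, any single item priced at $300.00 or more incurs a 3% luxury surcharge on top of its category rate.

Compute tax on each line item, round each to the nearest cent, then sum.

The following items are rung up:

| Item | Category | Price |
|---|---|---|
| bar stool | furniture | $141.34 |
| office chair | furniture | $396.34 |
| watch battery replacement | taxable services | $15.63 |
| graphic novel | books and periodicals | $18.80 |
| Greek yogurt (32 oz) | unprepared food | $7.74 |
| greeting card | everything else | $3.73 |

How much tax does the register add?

$32.71

Bar stool $141.34: furniture → 3.5% → $4.95
Office chair $396.34: furniture → 3.5% + 3% surcharge = 6.5% → $25.76
Watch battery replacement $15.63: taxable services → 9% → $1.41
Graphic novel $18.80: books and periodicals → 0% → $0.00
Greek yogurt (32 oz) $7.74: unprepared food → 4.75% → $0.37
Greeting card $3.73: everything else → 6% → $0.22
Total tax = $4.95 + $25.76 + $1.41 + $0.37 + $0.22 = $32.71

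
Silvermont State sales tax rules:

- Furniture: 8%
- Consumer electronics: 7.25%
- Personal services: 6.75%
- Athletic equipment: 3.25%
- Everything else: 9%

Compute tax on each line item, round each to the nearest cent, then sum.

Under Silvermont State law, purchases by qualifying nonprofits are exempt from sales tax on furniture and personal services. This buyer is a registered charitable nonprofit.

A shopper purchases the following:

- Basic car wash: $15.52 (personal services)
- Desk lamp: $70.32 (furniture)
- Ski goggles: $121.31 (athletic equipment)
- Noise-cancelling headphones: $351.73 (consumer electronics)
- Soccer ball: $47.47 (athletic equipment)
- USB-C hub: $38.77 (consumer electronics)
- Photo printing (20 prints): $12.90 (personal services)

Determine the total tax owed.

Basic car wash $15.52: personal services, buyer-exempt → 0% → $0.00
Desk lamp $70.32: furniture, buyer-exempt → 0% → $0.00
Ski goggles $121.31: athletic equipment → 3.25% → $3.94
Noise-cancelling headphones $351.73: consumer electronics → 7.25% → $25.50
Soccer ball $47.47: athletic equipment → 3.25% → $1.54
USB-C hub $38.77: consumer electronics → 7.25% → $2.81
Photo printing (20 prints) $12.90: personal services, buyer-exempt → 0% → $0.00
Total tax = $3.94 + $25.50 + $1.54 + $2.81 = $33.79

$33.79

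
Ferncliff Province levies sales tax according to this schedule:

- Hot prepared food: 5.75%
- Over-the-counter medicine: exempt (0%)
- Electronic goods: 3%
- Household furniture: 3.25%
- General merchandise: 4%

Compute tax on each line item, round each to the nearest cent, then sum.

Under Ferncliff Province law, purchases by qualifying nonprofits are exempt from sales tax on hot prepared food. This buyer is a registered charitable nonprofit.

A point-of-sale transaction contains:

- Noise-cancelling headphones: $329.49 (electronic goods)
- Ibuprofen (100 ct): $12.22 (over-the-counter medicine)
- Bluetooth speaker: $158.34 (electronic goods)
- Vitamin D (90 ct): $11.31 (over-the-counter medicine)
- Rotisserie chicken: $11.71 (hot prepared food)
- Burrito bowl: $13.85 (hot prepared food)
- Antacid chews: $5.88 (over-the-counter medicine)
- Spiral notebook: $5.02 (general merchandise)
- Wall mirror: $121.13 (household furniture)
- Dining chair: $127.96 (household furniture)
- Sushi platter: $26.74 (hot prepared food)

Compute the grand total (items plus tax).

Noise-cancelling headphones $329.49: electronic goods → 3% → $9.88
Ibuprofen (100 ct) $12.22: over-the-counter medicine → 0% → $0.00
Bluetooth speaker $158.34: electronic goods → 3% → $4.75
Vitamin D (90 ct) $11.31: over-the-counter medicine → 0% → $0.00
Rotisserie chicken $11.71: hot prepared food, buyer-exempt → 0% → $0.00
Burrito bowl $13.85: hot prepared food, buyer-exempt → 0% → $0.00
Antacid chews $5.88: over-the-counter medicine → 0% → $0.00
Spiral notebook $5.02: general merchandise → 4% → $0.20
Wall mirror $121.13: household furniture → 3.25% → $3.94
Dining chair $127.96: household furniture → 3.25% → $4.16
Sushi platter $26.74: hot prepared food, buyer-exempt → 0% → $0.00
Subtotal = $823.65; tax = $22.93; total due = $846.58

$846.58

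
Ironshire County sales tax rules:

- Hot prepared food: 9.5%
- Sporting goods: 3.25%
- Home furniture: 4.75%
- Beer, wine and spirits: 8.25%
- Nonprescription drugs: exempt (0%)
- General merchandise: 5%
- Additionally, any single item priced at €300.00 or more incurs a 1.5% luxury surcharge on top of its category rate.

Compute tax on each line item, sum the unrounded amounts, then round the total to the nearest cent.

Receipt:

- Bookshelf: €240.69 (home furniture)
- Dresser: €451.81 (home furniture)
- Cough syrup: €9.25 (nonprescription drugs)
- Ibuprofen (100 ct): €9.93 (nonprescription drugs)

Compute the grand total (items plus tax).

€751.35

Bookshelf €240.69: home furniture → 4.75% → €11.432775
Dresser €451.81: home furniture → 4.75% + 1.5% surcharge = 6.25% → €28.238125
Cough syrup €9.25: nonprescription drugs → 0% → €0.00
Ibuprofen (100 ct) €9.93: nonprescription drugs → 0% → €0.00
Subtotal = €711.68; unrounded tax = €39.6709 → €39.67; total due = €751.35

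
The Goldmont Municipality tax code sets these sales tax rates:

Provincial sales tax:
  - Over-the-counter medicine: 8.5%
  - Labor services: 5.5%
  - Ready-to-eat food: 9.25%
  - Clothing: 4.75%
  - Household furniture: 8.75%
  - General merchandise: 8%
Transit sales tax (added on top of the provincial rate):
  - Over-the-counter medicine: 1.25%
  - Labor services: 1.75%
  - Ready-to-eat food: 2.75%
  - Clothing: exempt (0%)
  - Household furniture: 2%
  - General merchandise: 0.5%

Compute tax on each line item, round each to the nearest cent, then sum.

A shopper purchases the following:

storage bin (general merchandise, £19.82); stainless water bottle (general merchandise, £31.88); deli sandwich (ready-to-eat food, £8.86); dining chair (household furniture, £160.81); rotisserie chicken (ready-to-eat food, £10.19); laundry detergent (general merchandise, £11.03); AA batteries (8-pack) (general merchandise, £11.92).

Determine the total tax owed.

Storage bin £19.82: general merchandise → 8% + 0.5% transit = 8.5% → £1.68
Stainless water bottle £31.88: general merchandise → 8% + 0.5% transit = 8.5% → £2.71
Deli sandwich £8.86: ready-to-eat food → 9.25% + 2.75% transit = 12% → £1.06
Dining chair £160.81: household furniture → 8.75% + 2% transit = 10.75% → £17.29
Rotisserie chicken £10.19: ready-to-eat food → 9.25% + 2.75% transit = 12% → £1.22
Laundry detergent £11.03: general merchandise → 8% + 0.5% transit = 8.5% → £0.94
AA batteries (8-pack) £11.92: general merchandise → 8% + 0.5% transit = 8.5% → £1.01
Total tax = £1.68 + £2.71 + £1.06 + £17.29 + £1.22 + £0.94 + £1.01 = £25.91

£25.91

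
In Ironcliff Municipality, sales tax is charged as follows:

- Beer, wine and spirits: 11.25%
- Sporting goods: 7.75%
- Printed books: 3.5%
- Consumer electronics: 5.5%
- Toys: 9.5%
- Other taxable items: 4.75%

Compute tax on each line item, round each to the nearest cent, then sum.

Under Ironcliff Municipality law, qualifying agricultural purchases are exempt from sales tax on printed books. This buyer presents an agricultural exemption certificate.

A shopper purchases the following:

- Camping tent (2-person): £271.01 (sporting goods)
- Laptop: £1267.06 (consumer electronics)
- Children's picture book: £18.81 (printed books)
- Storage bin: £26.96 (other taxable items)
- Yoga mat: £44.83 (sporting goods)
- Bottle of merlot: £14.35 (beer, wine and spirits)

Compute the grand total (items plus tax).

Camping tent (2-person) £271.01: sporting goods → 7.75% → £21.00
Laptop £1267.06: consumer electronics → 5.5% → £69.69
Children's picture book £18.81: printed books, buyer-exempt → 0% → £0.00
Storage bin £26.96: other taxable items → 4.75% → £1.28
Yoga mat £44.83: sporting goods → 7.75% → £3.47
Bottle of merlot £14.35: beer, wine and spirits → 11.25% → £1.61
Subtotal = £1643.02; tax = £97.05; total due = £1740.07

£1740.07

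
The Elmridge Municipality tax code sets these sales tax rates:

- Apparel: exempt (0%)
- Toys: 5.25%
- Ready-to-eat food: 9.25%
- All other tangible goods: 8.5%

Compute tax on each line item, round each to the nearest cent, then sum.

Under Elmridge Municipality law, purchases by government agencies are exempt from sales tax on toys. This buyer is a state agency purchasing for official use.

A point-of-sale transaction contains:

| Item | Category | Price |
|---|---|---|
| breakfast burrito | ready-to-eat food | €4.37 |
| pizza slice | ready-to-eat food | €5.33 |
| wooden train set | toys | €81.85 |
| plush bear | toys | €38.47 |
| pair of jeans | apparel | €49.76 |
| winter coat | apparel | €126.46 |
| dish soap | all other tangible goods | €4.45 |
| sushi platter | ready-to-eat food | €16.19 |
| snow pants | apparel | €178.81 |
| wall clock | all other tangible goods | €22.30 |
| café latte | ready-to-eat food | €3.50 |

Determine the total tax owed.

€4.99

Breakfast burrito €4.37: ready-to-eat food → 9.25% → €0.40
Pizza slice €5.33: ready-to-eat food → 9.25% → €0.49
Wooden train set €81.85: toys, buyer-exempt → 0% → €0.00
Plush bear €38.47: toys, buyer-exempt → 0% → €0.00
Pair of jeans €49.76: apparel → 0% → €0.00
Winter coat €126.46: apparel → 0% → €0.00
Dish soap €4.45: all other tangible goods → 8.5% → €0.38
Sushi platter €16.19: ready-to-eat food → 9.25% → €1.50
Snow pants €178.81: apparel → 0% → €0.00
Wall clock €22.30: all other tangible goods → 8.5% → €1.90
Café latte €3.50: ready-to-eat food → 9.25% → €0.32
Total tax = €0.40 + €0.49 + €0.38 + €1.50 + €1.90 + €0.32 = €4.99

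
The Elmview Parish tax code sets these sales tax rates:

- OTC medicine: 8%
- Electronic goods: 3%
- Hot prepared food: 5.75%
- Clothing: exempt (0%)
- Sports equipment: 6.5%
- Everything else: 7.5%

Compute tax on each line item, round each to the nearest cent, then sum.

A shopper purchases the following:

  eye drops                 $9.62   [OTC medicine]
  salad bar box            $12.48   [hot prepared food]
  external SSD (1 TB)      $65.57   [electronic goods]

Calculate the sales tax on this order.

Eye drops $9.62: OTC medicine → 8% → $0.77
Salad bar box $12.48: hot prepared food → 5.75% → $0.72
External SSD (1 TB) $65.57: electronic goods → 3% → $1.97
Total tax = $0.77 + $0.72 + $1.97 = $3.46

$3.46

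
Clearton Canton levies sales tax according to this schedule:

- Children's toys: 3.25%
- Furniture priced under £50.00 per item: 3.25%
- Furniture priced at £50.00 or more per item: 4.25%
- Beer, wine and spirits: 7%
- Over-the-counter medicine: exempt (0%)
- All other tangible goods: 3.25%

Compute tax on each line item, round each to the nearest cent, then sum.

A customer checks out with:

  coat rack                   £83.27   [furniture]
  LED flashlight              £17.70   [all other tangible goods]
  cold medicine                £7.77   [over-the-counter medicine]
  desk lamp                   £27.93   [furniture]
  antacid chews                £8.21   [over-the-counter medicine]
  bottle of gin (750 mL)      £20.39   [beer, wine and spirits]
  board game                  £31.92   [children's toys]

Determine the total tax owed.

£7.50

Coat rack £83.27: furniture, £50.00 or more → 4.25% → £3.54
LED flashlight £17.70: all other tangible goods → 3.25% → £0.58
Cold medicine £7.77: over-the-counter medicine → 0% → £0.00
Desk lamp £27.93: furniture, under £50.00 → 3.25% → £0.91
Antacid chews £8.21: over-the-counter medicine → 0% → £0.00
Bottle of gin (750 mL) £20.39: beer, wine and spirits → 7% → £1.43
Board game £31.92: children's toys → 3.25% → £1.04
Total tax = £3.54 + £0.58 + £0.91 + £1.43 + £1.04 = £7.50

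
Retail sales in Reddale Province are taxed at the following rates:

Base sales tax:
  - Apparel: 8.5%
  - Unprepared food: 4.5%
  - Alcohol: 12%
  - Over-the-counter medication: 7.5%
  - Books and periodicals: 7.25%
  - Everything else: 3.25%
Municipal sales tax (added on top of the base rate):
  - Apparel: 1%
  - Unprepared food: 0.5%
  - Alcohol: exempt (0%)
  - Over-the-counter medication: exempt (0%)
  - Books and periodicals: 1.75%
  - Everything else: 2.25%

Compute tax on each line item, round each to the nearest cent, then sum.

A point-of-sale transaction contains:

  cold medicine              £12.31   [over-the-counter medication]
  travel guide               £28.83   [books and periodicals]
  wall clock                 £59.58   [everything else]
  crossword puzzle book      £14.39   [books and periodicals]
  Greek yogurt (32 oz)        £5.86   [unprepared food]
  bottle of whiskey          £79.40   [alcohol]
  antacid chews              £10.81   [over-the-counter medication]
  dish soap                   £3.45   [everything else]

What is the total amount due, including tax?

Cold medicine £12.31: over-the-counter medication → 7.5% + 0% municipal = 7.5% → £0.92
Travel guide £28.83: books and periodicals → 7.25% + 1.75% municipal = 9% → £2.59
Wall clock £59.58: everything else → 3.25% + 2.25% municipal = 5.5% → £3.28
Crossword puzzle book £14.39: books and periodicals → 7.25% + 1.75% municipal = 9% → £1.30
Greek yogurt (32 oz) £5.86: unprepared food → 4.5% + 0.5% municipal = 5% → £0.29
Bottle of whiskey £79.40: alcohol → 12% + 0% municipal = 12% → £9.53
Antacid chews £10.81: over-the-counter medication → 7.5% + 0% municipal = 7.5% → £0.81
Dish soap £3.45: everything else → 3.25% + 2.25% municipal = 5.5% → £0.19
Subtotal = £214.63; tax = £18.91; total due = £233.54

£233.54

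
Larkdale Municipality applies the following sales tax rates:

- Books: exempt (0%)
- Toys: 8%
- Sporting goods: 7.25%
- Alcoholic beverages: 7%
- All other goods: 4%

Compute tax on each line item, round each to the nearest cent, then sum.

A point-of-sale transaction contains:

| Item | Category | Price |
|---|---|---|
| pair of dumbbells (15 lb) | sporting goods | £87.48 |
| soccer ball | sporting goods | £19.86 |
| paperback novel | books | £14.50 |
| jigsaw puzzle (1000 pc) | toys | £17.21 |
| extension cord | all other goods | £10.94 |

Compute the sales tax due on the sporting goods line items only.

Pair of dumbbells (15 lb) £87.48: sporting goods → 7.25% → £6.34
Soccer ball £19.86: sporting goods → 7.25% → £1.44
Tax on sporting goods = £6.34 + £1.44 = £7.78

£7.78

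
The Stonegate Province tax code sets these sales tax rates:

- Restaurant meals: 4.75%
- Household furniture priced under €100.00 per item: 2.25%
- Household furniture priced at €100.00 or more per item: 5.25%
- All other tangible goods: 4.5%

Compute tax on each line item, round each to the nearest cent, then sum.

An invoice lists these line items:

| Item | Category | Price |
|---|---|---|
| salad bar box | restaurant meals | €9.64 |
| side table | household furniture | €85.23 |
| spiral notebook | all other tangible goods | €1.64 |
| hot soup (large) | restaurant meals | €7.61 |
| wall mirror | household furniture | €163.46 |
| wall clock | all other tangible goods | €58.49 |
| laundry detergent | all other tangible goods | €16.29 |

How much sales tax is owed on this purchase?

€14.75

Salad bar box €9.64: restaurant meals → 4.75% → €0.46
Side table €85.23: household furniture, under €100.00 → 2.25% → €1.92
Spiral notebook €1.64: all other tangible goods → 4.5% → €0.07
Hot soup (large) €7.61: restaurant meals → 4.75% → €0.36
Wall mirror €163.46: household furniture, €100.00 or more → 5.25% → €8.58
Wall clock €58.49: all other tangible goods → 4.5% → €2.63
Laundry detergent €16.29: all other tangible goods → 4.5% → €0.73
Total tax = €0.46 + €1.92 + €0.07 + €0.36 + €8.58 + €2.63 + €0.73 = €14.75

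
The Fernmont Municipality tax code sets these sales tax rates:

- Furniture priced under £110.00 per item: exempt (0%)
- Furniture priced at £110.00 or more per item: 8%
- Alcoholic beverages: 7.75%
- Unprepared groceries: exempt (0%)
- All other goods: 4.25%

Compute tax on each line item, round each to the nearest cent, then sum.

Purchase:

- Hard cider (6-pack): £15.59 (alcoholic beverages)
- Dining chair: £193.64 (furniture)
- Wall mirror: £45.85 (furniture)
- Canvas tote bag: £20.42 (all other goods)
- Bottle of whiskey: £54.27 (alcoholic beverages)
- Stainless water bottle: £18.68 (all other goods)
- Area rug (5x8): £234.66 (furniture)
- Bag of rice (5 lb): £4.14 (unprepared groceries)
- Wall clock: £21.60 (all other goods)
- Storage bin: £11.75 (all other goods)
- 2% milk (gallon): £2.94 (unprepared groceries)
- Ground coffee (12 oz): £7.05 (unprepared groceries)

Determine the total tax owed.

Hard cider (6-pack) £15.59: alcoholic beverages → 7.75% → £1.21
Dining chair £193.64: furniture, £110.00 or more → 8% → £15.49
Wall mirror £45.85: furniture, under £110.00 → 0% → £0.00
Canvas tote bag £20.42: all other goods → 4.25% → £0.87
Bottle of whiskey £54.27: alcoholic beverages → 7.75% → £4.21
Stainless water bottle £18.68: all other goods → 4.25% → £0.79
Area rug (5x8) £234.66: furniture, £110.00 or more → 8% → £18.77
Bag of rice (5 lb) £4.14: unprepared groceries → 0% → £0.00
Wall clock £21.60: all other goods → 4.25% → £0.92
Storage bin £11.75: all other goods → 4.25% → £0.50
2% milk (gallon) £2.94: unprepared groceries → 0% → £0.00
Ground coffee (12 oz) £7.05: unprepared groceries → 0% → £0.00
Total tax = £1.21 + £15.49 + £0.87 + £4.21 + £0.79 + £18.77 + £0.92 + £0.50 = £42.76

£42.76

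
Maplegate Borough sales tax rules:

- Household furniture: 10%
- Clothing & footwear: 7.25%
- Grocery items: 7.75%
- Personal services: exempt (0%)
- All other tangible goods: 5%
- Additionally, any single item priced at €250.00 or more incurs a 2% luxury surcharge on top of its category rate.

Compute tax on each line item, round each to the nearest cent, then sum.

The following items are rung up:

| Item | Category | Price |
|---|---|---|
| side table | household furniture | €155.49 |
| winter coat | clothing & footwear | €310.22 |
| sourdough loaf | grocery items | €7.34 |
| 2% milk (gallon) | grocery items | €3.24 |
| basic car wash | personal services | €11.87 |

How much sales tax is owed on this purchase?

€45.07

Side table €155.49: household furniture → 10% → €15.55
Winter coat €310.22: clothing & footwear → 7.25% + 2% surcharge = 9.25% → €28.70
Sourdough loaf €7.34: grocery items → 7.75% → €0.57
2% milk (gallon) €3.24: grocery items → 7.75% → €0.25
Basic car wash €11.87: personal services → 0% → €0.00
Total tax = €15.55 + €28.70 + €0.57 + €0.25 = €45.07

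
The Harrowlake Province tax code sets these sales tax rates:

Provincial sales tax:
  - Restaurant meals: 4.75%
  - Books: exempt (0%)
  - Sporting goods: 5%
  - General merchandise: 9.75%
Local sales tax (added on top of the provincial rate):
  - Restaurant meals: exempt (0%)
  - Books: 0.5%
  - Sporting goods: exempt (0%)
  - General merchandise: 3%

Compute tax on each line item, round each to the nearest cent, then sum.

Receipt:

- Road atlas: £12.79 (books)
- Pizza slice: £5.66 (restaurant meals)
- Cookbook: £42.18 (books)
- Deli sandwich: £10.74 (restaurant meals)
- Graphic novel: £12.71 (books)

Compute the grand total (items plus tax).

Road atlas £12.79: books → 0% + 0.5% local = 0.5% → £0.06
Pizza slice £5.66: restaurant meals → 4.75% + 0% local = 4.75% → £0.27
Cookbook £42.18: books → 0% + 0.5% local = 0.5% → £0.21
Deli sandwich £10.74: restaurant meals → 4.75% + 0% local = 4.75% → £0.51
Graphic novel £12.71: books → 0% + 0.5% local = 0.5% → £0.06
Subtotal = £84.08; tax = £1.11; total due = £85.19

£85.19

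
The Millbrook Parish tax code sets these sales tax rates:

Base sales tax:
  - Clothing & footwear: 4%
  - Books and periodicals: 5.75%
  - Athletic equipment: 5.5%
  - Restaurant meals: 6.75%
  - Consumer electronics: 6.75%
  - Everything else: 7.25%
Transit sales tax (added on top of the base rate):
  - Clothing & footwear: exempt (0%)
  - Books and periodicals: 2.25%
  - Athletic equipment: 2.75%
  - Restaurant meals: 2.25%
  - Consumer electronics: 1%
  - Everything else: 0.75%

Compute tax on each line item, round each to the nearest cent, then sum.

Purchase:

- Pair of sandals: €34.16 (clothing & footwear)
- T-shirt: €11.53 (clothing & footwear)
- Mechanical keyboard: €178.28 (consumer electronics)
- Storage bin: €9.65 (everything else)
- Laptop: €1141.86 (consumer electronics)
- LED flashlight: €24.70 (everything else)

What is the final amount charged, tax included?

Pair of sandals €34.16: clothing & footwear → 4% + 0% transit = 4% → €1.37
T-shirt €11.53: clothing & footwear → 4% + 0% transit = 4% → €0.46
Mechanical keyboard €178.28: consumer electronics → 6.75% + 1% transit = 7.75% → €13.82
Storage bin €9.65: everything else → 7.25% + 0.75% transit = 8% → €0.77
Laptop €1141.86: consumer electronics → 6.75% + 1% transit = 7.75% → €88.49
LED flashlight €24.70: everything else → 7.25% + 0.75% transit = 8% → €1.98
Subtotal = €1400.18; tax = €106.89; total due = €1507.07

€1507.07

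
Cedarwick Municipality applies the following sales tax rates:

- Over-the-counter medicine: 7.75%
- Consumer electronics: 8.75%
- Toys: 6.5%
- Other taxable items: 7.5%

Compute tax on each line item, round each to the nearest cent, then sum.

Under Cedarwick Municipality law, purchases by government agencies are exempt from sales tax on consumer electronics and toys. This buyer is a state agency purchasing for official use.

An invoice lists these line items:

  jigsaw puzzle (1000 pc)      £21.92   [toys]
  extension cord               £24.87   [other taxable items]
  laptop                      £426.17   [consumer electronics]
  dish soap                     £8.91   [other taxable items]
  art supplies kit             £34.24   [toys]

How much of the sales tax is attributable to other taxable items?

£2.54

Extension cord £24.87: other taxable items → 7.5% → £1.87
Dish soap £8.91: other taxable items → 7.5% → £0.67
Tax on other taxable items = £1.87 + £0.67 = £2.54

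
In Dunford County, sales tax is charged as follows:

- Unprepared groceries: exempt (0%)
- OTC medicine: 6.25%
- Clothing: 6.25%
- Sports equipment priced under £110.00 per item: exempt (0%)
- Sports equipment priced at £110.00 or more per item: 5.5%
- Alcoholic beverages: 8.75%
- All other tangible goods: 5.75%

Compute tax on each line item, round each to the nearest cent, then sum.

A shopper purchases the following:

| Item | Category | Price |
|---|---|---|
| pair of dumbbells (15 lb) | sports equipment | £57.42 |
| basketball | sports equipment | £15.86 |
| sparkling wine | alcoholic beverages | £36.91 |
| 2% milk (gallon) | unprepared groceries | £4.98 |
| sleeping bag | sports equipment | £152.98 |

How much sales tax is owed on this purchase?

Pair of dumbbells (15 lb) £57.42: sports equipment, under £110.00 → 0% → £0.00
Basketball £15.86: sports equipment, under £110.00 → 0% → £0.00
Sparkling wine £36.91: alcoholic beverages → 8.75% → £3.23
2% milk (gallon) £4.98: unprepared groceries → 0% → £0.00
Sleeping bag £152.98: sports equipment, £110.00 or more → 5.5% → £8.41
Total tax = £3.23 + £8.41 = £11.64

£11.64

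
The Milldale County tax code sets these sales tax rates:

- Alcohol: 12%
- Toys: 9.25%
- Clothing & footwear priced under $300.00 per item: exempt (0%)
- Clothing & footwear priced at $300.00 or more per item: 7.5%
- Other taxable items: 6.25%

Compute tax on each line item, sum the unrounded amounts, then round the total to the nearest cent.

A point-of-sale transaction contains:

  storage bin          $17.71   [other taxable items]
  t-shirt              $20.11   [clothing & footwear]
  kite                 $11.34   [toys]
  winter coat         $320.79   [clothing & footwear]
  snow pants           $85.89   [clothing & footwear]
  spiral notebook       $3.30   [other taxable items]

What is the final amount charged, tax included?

Storage bin $17.71: other taxable items → 6.25% → $1.106875
T-shirt $20.11: clothing & footwear, under $300.00 → 0% → $0.00
Kite $11.34: toys → 9.25% → $1.04895
Winter coat $320.79: clothing & footwear, $300.00 or more → 7.5% → $24.05925
Snow pants $85.89: clothing & footwear, under $300.00 → 0% → $0.00
Spiral notebook $3.30: other taxable items → 6.25% → $0.20625
Subtotal = $459.14; unrounded tax = $26.421325 → $26.42; total due = $485.56

$485.56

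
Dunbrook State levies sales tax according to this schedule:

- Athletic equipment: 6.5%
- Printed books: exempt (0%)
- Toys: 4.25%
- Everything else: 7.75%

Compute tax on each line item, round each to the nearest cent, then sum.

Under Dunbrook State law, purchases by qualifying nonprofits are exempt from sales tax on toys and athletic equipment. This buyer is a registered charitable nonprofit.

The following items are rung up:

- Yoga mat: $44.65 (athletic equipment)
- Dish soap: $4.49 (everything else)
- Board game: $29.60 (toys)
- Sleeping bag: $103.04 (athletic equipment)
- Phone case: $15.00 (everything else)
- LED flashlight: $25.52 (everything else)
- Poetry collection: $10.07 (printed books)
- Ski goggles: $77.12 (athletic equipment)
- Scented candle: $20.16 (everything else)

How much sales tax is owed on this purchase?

Yoga mat $44.65: athletic equipment, buyer-exempt → 0% → $0.00
Dish soap $4.49: everything else → 7.75% → $0.35
Board game $29.60: toys, buyer-exempt → 0% → $0.00
Sleeping bag $103.04: athletic equipment, buyer-exempt → 0% → $0.00
Phone case $15.00: everything else → 7.75% → $1.16
LED flashlight $25.52: everything else → 7.75% → $1.98
Poetry collection $10.07: printed books → 0% → $0.00
Ski goggles $77.12: athletic equipment, buyer-exempt → 0% → $0.00
Scented candle $20.16: everything else → 7.75% → $1.56
Total tax = $0.35 + $1.16 + $1.98 + $1.56 = $5.05

$5.05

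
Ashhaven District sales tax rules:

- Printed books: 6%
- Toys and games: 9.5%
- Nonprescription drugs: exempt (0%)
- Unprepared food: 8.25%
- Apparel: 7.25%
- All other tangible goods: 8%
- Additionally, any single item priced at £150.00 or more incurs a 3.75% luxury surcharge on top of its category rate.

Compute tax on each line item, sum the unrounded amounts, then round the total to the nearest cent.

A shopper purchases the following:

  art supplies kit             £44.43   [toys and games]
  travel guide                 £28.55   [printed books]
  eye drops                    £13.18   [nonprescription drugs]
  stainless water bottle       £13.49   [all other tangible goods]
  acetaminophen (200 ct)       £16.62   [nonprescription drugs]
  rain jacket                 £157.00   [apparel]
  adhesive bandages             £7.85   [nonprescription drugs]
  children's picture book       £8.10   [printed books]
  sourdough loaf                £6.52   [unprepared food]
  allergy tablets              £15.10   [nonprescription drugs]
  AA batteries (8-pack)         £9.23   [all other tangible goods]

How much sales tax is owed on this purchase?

Art supplies kit £44.43: toys and games → 9.5% → £4.22085
Travel guide £28.55: printed books → 6% → £1.713
Eye drops £13.18: nonprescription drugs → 0% → £0.00
Stainless water bottle £13.49: all other tangible goods → 8% → £1.0792
Acetaminophen (200 ct) £16.62: nonprescription drugs → 0% → £0.00
Rain jacket £157.00: apparel → 7.25% + 3.75% surcharge = 11% → £17.27
Adhesive bandages £7.85: nonprescription drugs → 0% → £0.00
Children's picture book £8.10: printed books → 6% → £0.486
Sourdough loaf £6.52: unprepared food → 8.25% → £0.5379
Allergy tablets £15.10: nonprescription drugs → 0% → £0.00
AA batteries (8-pack) £9.23: all other tangible goods → 8% → £0.7384
Unrounded tax sum = £26.04535 → £26.05

£26.05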